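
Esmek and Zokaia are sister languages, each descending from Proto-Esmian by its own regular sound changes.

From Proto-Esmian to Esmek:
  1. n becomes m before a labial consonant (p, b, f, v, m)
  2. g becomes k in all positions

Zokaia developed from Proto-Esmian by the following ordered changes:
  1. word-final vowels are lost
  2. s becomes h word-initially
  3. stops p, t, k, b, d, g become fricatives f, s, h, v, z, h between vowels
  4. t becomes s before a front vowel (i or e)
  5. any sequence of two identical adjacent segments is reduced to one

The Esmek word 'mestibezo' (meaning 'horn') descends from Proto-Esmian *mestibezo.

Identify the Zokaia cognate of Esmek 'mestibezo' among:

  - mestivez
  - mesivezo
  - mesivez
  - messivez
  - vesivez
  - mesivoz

mesivez

Zokaia: *mestibezo
  mestibezo → mestibez   [apocope]
  mestibez (rule 2 does not apply)
  mestibez → mestivez   [intervocalic lenition]
  mestivez → messivez   [palatalisation]
  messivez → mesivez   [degemination]
  giving Zokaia mesivez.
The other candidates each miss or misapply at least one Zokaia change.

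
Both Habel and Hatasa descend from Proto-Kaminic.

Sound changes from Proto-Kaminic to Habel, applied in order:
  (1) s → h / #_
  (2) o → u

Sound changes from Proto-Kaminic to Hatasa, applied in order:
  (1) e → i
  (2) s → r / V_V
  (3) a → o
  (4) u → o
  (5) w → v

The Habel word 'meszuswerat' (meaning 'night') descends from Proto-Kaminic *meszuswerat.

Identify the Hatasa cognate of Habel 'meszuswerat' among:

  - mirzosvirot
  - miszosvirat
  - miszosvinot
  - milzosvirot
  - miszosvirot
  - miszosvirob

Hatasa: start from *meszuswerat.
  rule 1 (vowel merger): meszuswerat → miszuswirat
  rule 2: no change — miszuswirat
  rule 3 (vowel merger): miszuswirat → miszuswirot
  rule 4 (vowel merger): miszuswirot → miszoswirot
  rule 5 (unconditioned shift): miszoswirot → miszosvirot
  ⇒ Hatasa miszosvirot
Among the options, 'miszosvirot' alone shows every Hatasa change applied in order.

miszosvirot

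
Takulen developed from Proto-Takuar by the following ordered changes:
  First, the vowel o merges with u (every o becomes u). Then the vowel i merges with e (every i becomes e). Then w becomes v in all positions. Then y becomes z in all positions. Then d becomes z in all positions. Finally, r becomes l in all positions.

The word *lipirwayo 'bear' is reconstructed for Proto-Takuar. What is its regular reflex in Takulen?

Takulen: start from *lipirwayo.
  rule 1 (vowel merger): lipirwayo → lipirwayu
  rule 2 (vowel merger): lipirwayu → leperwayu
  rule 3 (unconditioned shift): leperwayu → lepervayu
  rule 4 (unconditioned shift): lepervayu → lepervazu
  rule 5: no change — lepervazu
  rule 6 (unconditioned shift): lepervazu → lepelvazu
  ⇒ Takulen lepelvazu

lepelvazu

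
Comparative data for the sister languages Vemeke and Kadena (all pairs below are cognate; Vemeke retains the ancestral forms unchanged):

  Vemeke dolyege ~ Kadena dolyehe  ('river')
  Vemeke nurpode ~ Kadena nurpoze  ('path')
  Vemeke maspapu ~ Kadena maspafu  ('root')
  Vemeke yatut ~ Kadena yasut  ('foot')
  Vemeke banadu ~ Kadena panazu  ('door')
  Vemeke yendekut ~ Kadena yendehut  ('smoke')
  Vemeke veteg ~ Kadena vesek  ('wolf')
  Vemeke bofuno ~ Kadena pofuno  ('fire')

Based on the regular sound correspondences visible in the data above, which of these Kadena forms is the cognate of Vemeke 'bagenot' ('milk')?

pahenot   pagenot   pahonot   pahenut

pahenot

banadu ~ panazu — Vemeke b corresponds to Kadena p word-initially before a back vowel.
dolyege ~ dolyehe — Vemeke g corresponds to Kadena h between vowels (before a front vowel).
Applying these to Vemeke 'bagenot':
  bagenot → pagenot   (b→p word-initially before a back vowel)
  pagenot → pahenot   (g→h between vowels (before a front vowel))
So the Kadena cognate is 'pahenot'.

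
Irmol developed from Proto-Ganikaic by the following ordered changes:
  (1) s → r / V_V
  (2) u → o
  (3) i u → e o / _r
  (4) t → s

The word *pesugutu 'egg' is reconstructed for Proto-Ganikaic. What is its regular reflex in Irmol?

perogoso

Irmol: *pesugutu > perugutu > perogoto > perogoso  (by rhotacism, vowel merger, unconditioned shift)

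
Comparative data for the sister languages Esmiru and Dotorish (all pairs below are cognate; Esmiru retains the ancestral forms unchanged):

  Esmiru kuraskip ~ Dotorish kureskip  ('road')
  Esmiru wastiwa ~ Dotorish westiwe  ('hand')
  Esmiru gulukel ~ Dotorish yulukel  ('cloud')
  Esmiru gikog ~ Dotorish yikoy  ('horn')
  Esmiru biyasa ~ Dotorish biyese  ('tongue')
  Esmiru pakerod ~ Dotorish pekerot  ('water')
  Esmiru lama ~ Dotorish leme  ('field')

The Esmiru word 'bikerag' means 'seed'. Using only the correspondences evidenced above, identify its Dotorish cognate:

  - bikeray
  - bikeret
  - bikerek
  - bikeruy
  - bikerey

kuraskip ~ kureskip, wastiwa ~ westiwe — Esmiru a corresponds to Dotorish e after a consonant, before a consonant other than r, m, n, p, b, f, v.
gikog ~ yikoy — Esmiru g corresponds to Dotorish y word-finally.
Applying these to Esmiru 'bikerag':
  bikerag → bikereg   (a→e after a consonant, before a consonant other than r, m, n, p, b, f, v)
  bikereg → bikerey   (g→y word-finally)
So the Dotorish cognate is 'bikerey'.

bikerey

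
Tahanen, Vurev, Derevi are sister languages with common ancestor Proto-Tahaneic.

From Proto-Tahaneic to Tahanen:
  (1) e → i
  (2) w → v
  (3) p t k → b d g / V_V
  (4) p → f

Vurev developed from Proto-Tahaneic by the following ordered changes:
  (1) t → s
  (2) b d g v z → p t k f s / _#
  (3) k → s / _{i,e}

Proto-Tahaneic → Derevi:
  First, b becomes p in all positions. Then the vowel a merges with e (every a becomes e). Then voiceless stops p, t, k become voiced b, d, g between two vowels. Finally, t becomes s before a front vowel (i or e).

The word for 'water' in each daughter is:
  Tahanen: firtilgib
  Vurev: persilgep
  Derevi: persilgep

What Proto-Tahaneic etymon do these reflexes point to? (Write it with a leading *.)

Position 4: Tahanen has t, Vurev has s, Derevi has s. Tahanen preserves t here (none of its changes turn any other segment into t), so the proto-segment is *t.
Position 1: Tahanen has f, Vurev has p, Derevi has p. Taking the neighbouring segments as reconstructed: Tahanen f could go back to *p or *f; Vurev p can only go back to *p; Derevi p could go back to *p or *b — the one source consistent with every daughter is *p.
Position 8: Tahanen has i, Vurev has e, Derevi has e. Vurev preserves e here (none of its changes turn any other segment into e), so the proto-segment is *e.
Verify the candidate proto-form against each daughter:
Tahanen: start from *pertilgeb.
  rule 1 (vowel merger): pertilgeb → pirtilgib
  rule 2: no change — pirtilgib
  rule 3: no change — pirtilgib
  rule 4 (unconditioned shift): pirtilgib → firtilgib
  ⇒ Tahanen firtilgib
Vurev: *pertilgeb > persilgeb > persilgep  (by unconditioned shift, final devoicing)
Derevi: *pertilgeb
  pertilgeb → pertilgep   [unconditioned shift]
  pertilgep (rule 2 does not apply)
  pertilgep (rule 3 does not apply)
  pertilgep → persilgep   [palatalisation]
  giving Derevi persilgep.
Only *pertilgeb yields all of Tahanen firtilgib, Vurev persilgep, Derevi persilgep.

*pertilgeb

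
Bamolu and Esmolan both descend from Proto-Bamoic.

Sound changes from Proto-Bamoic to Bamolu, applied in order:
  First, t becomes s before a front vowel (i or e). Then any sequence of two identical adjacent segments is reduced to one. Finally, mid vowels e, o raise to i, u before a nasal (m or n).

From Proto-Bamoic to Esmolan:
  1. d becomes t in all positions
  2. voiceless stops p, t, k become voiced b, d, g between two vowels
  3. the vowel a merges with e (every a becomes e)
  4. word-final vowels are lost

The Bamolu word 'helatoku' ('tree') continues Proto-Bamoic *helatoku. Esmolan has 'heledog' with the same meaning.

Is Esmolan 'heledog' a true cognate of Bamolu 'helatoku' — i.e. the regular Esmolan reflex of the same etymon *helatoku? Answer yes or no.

Derive the expected Esmolan reflex of *helatoku:
Esmolan: *helatoku > heladogu > heledogu > heledog  (by intervocalic voicing, vowel merger, apocope)
Esmolan 'heledog' matches the regular reflex exactly, so the pair is cognate.

yes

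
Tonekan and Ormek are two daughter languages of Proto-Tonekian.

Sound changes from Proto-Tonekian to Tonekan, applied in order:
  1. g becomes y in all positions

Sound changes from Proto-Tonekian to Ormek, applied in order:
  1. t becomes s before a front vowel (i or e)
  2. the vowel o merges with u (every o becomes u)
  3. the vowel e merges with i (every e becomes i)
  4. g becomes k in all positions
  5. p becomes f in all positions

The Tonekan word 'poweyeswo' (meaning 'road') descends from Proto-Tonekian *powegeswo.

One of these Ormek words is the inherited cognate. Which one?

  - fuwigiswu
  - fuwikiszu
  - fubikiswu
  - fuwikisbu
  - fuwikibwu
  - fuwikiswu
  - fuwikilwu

fuwikiswu

Ormek: *powegeswo
  powegeswo (rule 1 does not apply)
  powegeswo → puwegeswu   [vowel merger]
  puwegeswu → puwigiswu   [vowel merger]
  puwigiswu → puwikiswu   [unconditioned shift]
  puwikiswu → fuwikiswu   [unconditioned shift]
  giving Ormek fuwikiswu.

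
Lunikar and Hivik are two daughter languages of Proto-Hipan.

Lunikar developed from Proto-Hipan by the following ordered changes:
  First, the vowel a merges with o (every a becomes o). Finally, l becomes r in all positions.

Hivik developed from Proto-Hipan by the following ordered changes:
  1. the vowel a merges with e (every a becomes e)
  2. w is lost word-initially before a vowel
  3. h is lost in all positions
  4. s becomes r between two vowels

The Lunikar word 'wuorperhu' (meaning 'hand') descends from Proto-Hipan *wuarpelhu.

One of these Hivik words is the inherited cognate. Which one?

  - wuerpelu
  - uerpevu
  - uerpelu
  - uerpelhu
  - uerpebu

Hivik: start from *wuarpelhu.
  rule 1 (vowel merger): wuarpelhu → wuerpelhu
  rule 2 (glide loss): wuerpelhu → uerpelhu
  rule 3 (h-loss): uerpelhu → uerpelu
  rule 4: no change — uerpelu
  ⇒ Hivik uerpelu
The other candidates each miss or misapply at least one Hivik change.

uerpelu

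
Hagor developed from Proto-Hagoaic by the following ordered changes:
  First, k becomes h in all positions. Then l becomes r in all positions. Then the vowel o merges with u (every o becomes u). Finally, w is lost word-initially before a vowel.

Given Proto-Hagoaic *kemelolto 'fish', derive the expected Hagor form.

Hagor: *kemelolto > hemelolto > hemerorto > hemerurtu  (by unconditioned shift, unconditioned shift, vowel merger)

hemerurtu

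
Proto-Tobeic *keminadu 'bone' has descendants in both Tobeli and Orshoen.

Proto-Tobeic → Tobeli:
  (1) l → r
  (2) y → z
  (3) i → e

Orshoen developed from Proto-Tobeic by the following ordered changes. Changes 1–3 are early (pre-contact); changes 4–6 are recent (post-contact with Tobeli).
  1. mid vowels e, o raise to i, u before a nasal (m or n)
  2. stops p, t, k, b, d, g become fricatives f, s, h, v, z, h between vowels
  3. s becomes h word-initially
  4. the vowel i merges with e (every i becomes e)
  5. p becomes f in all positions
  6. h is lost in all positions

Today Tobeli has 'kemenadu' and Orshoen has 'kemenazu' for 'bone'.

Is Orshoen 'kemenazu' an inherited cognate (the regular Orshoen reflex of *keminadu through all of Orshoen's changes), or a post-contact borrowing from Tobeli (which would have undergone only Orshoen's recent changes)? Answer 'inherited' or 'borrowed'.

If inherited, *keminadu would pass through all of Orshoen's changes:
Orshoen: *keminadu > kiminadu > kiminazu > kemenazu  (by pre-nasal raising, intervocalic lenition, vowel merger)
If borrowed from Tobeli 'kemenadu' after the early changes, it would undergo only the recent ones:
  rule 4 (vowel merger): no change (kemenadu)
  rule 5 (unconditioned shift): no change (kemenadu)
  rule 6 (h-loss): no change (kemenadu)
  ⇒ as a loan: kemenadu
Orshoen 'kemenazu' matches the inherited outcome exactly, so it is an inherited cognate, not a loan.

inherited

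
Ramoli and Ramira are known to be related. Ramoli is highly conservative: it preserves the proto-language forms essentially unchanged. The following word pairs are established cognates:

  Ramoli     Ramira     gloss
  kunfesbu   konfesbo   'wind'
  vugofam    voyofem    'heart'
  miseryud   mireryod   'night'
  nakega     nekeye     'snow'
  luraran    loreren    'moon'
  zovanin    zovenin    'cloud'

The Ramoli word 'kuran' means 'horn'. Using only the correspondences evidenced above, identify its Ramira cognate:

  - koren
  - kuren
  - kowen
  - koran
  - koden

luraran ~ loreren — Ramoli u corresponds to Ramira o after a consonant, before r.
luraran ~ loreren, zovanin ~ zovenin — Ramoli a corresponds to Ramira e after a consonant, before a nasal.
Applying these to Ramoli 'kuran':
  kuran → koran   (u→o after a consonant, before r)
  koran → koren   (a→e after a consonant, before a nasal)
So the Ramira cognate is 'koren'.

koren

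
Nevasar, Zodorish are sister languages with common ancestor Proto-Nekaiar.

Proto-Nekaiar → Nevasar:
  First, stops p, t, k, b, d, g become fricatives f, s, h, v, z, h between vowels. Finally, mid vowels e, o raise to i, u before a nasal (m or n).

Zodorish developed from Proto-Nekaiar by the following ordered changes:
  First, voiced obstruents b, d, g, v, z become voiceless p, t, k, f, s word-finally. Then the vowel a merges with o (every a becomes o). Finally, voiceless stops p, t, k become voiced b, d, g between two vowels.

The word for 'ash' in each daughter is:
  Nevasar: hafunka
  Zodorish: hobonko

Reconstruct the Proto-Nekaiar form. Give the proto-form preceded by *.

*haponka

Position 7: Nevasar has a, Zodorish has o. Nevasar preserves a here (none of its changes turn any other segment into a), so the proto-segment is *a.
Position 4: Nevasar has u, Zodorish has o. Taking the neighbouring segments as reconstructed: Nevasar u could go back to *o or *u; Zodorish o could go back to *a or *o — the one source consistent with every daughter is *o.
Position 2: Nevasar has a, Zodorish has o. Nevasar preserves a here (none of its changes turn any other segment into a), so the proto-segment is *a.
Continuing position by position gives *haponka; check it forward:
Nevasar: *haponka > hafonka > hafunka  (by intervocalic lenition, pre-nasal raising)
Zodorish: *haponka
  haponka (rule 1 does not apply)
  haponka → hoponko   [vowel merger]
  hoponko → hobonko   [intervocalic voicing]
  giving Zodorish hobonko.
No other proto-form is consistent with every reflex, so the reconstruction is *haponka.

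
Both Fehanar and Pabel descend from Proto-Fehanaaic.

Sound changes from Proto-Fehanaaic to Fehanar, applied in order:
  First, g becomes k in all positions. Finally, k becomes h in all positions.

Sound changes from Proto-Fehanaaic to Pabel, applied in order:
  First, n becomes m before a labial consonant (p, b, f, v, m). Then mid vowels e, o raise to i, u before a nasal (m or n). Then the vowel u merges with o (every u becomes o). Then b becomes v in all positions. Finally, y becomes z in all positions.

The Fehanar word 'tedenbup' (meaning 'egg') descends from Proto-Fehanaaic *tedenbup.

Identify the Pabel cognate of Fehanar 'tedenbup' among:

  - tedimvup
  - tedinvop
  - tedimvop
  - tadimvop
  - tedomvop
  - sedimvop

Pabel: *tedenbup > tedembup > tedimbup > tedimbop > tedimvop  (by nasal place assimilation, pre-nasal raising, vowel merger, unconditioned shift)
Only 'tedimvop' matches the regular Pabel development of *tedenbup.

tedimvop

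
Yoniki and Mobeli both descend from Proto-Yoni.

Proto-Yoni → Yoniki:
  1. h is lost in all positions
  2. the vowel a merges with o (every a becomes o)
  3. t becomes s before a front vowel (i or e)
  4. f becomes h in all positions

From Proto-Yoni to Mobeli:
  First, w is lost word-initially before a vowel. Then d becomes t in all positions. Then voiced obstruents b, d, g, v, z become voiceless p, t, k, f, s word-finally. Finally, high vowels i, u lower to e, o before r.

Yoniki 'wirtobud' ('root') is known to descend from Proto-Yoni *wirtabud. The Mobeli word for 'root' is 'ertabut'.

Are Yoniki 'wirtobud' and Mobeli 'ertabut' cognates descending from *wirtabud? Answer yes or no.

Derive the expected Mobeli reflex of *wirtabud:
Mobeli: start from *wirtabud.
  rule 1 (glide loss): wirtabud → irtabud
  rule 2 (unconditioned shift): irtabud → irtabut
  rule 3: no change — irtabut
  rule 4 (pre-rhotic lowering): irtabut → ertabut
  ⇒ Mobeli ertabut
Mobeli 'ertabut' matches the regular reflex exactly, so the pair is cognate.

yes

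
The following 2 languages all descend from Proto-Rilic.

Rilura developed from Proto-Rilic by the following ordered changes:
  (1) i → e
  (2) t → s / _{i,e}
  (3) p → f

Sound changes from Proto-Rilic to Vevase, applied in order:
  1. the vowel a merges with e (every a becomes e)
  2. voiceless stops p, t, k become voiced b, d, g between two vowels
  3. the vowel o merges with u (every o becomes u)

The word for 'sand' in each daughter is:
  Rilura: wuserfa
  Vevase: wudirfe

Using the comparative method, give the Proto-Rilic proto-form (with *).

Position 4: Rilura has e, Vevase has i. Vevase preserves i here (none of its changes turn any other segment into i), so the proto-segment is *i.
Position 3: Rilura has s, Vevase has d. Taking the neighbouring segments as reconstructed: Rilura s could go back to *t or *s; Vevase d could go back to *t or *d — the one source consistent with every daughter is *t.
Position 7: Rilura has a, Vevase has e. Rilura preserves a here (none of its changes turn any other segment into a), so the proto-segment is *a.
Verify the candidate proto-form against each daughter:
Rilura: *wutirfa
  wutirfa → wuterfa   [vowel merger]
  wuterfa → wuserfa   [palatalisation]
  wuserfa (rule 3 does not apply)
  giving Rilura wuserfa.
Vevase: start from *wutirfa.
  rule 1 (vowel merger): wutirfa → wutirfe
  rule 2 (intervocalic voicing): wutirfe → wudirfe
  rule 3: no change — wudirfe
  ⇒ Vevase wudirfe
*wutirfa is the unique common source.

*wutirfa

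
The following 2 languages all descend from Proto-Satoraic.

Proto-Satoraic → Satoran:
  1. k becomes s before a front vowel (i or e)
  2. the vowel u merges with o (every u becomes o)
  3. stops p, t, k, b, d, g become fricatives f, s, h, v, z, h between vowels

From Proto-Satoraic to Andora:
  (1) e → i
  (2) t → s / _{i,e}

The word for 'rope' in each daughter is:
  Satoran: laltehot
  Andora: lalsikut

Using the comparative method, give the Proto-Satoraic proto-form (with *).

*laltekut

Position 7: Satoran has o, Andora has u. Andora preserves u here (none of its changes turn any other segment into u), so the proto-segment is *u.
Position 4: Satoran has t, Andora has s. Satoran preserves t here (none of its changes turn any other segment into t), so the proto-segment is *t.
Verify the candidate proto-form against each daughter:
Satoran: *laltekut
  laltekut (rule 1 does not apply)
  laltekut → laltekot   [vowel merger]
  laltekot → laltehot   [intervocalic lenition]
  giving Satoran laltehot.
Andora: *laltekut > laltikut > lalsikut  (by vowel merger, palatalisation)
No other proto-form is consistent with every reflex, so the reconstruction is *laltekut.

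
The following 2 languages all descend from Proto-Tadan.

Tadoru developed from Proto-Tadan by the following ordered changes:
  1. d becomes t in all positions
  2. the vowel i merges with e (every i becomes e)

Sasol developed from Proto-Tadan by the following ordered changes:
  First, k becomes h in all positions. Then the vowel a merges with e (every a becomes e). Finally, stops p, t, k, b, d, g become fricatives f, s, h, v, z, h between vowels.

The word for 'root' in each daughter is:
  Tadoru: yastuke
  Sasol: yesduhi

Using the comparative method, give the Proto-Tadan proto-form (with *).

*yasduki

Position 2: Tadoru has a, Sasol has e. Tadoru preserves a here (none of its changes turn any other segment into a), so the proto-segment is *a.
Position 4: Tadoru has t, Sasol has d. Sasol preserves d here (none of its changes turn any other segment into d), so the proto-segment is *d.
Verify the candidate proto-form against each daughter:
Tadoru: start from *yasduki.
  rule 1 (unconditioned shift): yasduki → yastuki
  rule 2 (vowel merger): yastuki → yastuke
  ⇒ Tadoru yastuke
Sasol: *yasduki
  yasduki → yasduhi   [unconditioned shift]
  yasduhi → yesduhi   [vowel merger]
  yesduhi (rule 3 does not apply)
  giving Sasol yesduhi.
No other proto-form is consistent with every reflex, so the reconstruction is *yasduki.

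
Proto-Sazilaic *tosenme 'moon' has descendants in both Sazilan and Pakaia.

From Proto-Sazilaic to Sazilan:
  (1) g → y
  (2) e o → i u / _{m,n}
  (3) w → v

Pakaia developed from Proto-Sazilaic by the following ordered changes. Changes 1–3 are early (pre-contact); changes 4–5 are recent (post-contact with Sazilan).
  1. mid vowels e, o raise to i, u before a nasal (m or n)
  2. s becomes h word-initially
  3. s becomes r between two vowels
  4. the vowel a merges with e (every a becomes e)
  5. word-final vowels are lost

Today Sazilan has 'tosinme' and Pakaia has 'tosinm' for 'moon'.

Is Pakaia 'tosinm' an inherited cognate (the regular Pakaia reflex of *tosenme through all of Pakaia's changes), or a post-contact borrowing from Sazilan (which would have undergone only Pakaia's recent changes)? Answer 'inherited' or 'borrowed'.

If inherited, *tosenme would pass through all of Pakaia's changes:
Pakaia: *tosenme
  tosenme → tosinme   [pre-nasal raising]
  tosinme (rule 2 does not apply)
  tosinme → torinme   [rhotacism]
  torinme (rule 4 does not apply)
  torinme → torinm   [apocope]
  giving Pakaia torinm.
If borrowed from Sazilan 'tosinme' after the early changes, it would undergo only the recent ones:
  rule 4 (vowel merger): no change (tosinme)
  rule 5 (apocope): tosinme → tosinm
  ⇒ as a loan: tosinm
Pakaia 'tosinm' matches the loan outcome 'tosinm', not the inherited 'torinm' — it skipped the early Pakaia changes, so it was borrowed from Sazilan.

borrowed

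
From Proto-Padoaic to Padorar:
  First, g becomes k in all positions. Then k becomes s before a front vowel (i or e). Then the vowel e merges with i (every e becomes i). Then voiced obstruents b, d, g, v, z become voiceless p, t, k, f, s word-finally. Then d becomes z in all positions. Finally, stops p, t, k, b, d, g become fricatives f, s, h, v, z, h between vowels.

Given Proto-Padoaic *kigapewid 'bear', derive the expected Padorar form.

sihafiwit

Padorar: start from *kigapewid.
  rule 1 (unconditioned shift): kigapewid → kikapewid
  rule 2 (palatalisation): kikapewid → sikapewid
  rule 3 (vowel merger): sikapewid → sikapiwid
  rule 4 (final devoicing): sikapiwid → sikapiwit
  rule 5: no change — sikapiwit
  rule 6 (intervocalic lenition): sikapiwit → sihafiwit
  ⇒ Padorar sihafiwit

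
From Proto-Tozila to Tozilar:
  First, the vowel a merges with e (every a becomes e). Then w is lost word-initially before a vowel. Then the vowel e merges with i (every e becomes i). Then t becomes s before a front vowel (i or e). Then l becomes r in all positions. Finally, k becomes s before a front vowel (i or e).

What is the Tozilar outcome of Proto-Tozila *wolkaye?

Tozilar: *wolkaye > wolkeye > olkeye > olkiyi > orkiyi > orsiyi  (by vowel merger, glide loss, vowel merger, unconditioned shift, palatalisation)

orsiyi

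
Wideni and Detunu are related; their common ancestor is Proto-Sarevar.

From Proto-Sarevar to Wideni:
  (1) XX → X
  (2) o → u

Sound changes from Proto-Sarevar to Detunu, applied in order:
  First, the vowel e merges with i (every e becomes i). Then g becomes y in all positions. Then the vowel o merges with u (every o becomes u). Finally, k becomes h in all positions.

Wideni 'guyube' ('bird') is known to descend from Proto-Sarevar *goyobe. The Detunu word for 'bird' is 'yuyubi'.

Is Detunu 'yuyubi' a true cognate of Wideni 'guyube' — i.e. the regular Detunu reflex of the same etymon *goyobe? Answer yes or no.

Derive the expected Detunu reflex of *goyobe:
Detunu: *goyobe
  goyobe → goyobi   [vowel merger]
  goyobi → yoyobi   [unconditioned shift]
  yoyobi → yuyubi   [vowel merger]
  yuyubi (rule 4 does not apply)
  giving Detunu yuyubi.
Detunu 'yuyubi' matches the regular reflex exactly, so the pair is cognate.

yes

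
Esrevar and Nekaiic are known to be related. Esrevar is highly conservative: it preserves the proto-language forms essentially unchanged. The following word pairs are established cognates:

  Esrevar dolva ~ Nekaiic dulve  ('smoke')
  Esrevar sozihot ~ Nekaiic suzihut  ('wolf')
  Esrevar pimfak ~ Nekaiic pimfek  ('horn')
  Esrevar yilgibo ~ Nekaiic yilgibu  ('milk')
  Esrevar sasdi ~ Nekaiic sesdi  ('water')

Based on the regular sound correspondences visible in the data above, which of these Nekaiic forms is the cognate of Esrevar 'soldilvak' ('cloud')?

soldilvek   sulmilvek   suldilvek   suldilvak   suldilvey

dolva ~ dulve, sozihot ~ suzihut — Esrevar o corresponds to Nekaiic u after a consonant, before a consonant other than r, m, n, p, b, f, v.
pimfak ~ pimfek, sasdi ~ sesdi — Esrevar a corresponds to Nekaiic e after a consonant, before a consonant other than r, m, n, p, b, f, v.
Applying these to Esrevar 'soldilvak':
  soldilvak → suldilvak   (o→u after a consonant, before a consonant other than r, m, n, p, b, f, v)
  suldilvak → suldilvek   (a→e after a consonant, before a consonant other than r, m, n, p, b, f, v)
So the Nekaiic cognate is 'suldilvek'.

suldilvek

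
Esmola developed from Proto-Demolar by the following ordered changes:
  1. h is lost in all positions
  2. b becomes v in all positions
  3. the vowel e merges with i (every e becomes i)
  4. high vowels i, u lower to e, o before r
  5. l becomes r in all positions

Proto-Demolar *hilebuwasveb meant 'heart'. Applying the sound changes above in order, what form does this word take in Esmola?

irivuwasviv

Esmola: *hilebuwasveb
  hilebuwasveb → ilebuwasveb   [h-loss]
  ilebuwasveb → ilevuwasvev   [unconditioned shift]
  ilevuwasvev → ilivuwasviv   [vowel merger]
  ilivuwasviv (rule 4 does not apply)
  ilivuwasviv → irivuwasviv   [unconditioned shift]
  giving Esmola irivuwasviv.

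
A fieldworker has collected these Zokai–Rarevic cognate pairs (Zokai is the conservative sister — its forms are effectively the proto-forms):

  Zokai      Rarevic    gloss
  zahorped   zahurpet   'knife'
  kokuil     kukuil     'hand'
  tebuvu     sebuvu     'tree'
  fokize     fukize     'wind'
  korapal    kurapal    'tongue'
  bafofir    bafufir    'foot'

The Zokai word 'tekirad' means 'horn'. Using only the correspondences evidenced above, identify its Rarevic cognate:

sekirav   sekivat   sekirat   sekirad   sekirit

sekirat

tebuvu ~ sebuvu — Zokai t corresponds to Rarevic s word-initially before a front vowel.
zahorped ~ zahurpet — Zokai d corresponds to Rarevic t word-finally.
Applying these to Zokai 'tekirad':
  tekirad → sekirad   (t→s word-initially before a front vowel)
  sekirad → sekirat   (d→t word-finally)
So the Rarevic cognate is 'sekirat'.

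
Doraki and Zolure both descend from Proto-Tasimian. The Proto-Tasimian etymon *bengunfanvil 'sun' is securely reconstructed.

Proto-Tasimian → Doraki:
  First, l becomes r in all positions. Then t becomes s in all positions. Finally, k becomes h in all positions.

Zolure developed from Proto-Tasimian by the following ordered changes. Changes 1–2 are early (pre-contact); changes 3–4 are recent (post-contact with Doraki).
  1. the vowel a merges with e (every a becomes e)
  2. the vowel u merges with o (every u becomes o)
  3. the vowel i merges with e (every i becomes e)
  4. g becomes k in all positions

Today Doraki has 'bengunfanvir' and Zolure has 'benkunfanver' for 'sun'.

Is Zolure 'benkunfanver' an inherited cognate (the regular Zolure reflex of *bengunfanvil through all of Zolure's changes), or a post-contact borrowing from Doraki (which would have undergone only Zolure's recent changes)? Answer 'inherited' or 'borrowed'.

borrowed

If inherited, *bengunfanvil would pass through all of Zolure's changes:
Zolure: *bengunfanvil
  bengunfanvil → bengunfenvil   [vowel merger]
  bengunfenvil → bengonfenvil   [vowel merger]
  bengonfenvil → bengonfenvel   [vowel merger]
  bengonfenvel → benkonfenvel   [unconditioned shift]
  giving Zolure benkonfenvel.
If borrowed from Doraki 'bengunfanvir' after the early changes, it would undergo only the recent ones:
  rule 3 (vowel merger): bengunfanvir → bengunfanver
  rule 4 (unconditioned shift): bengunfanver → benkunfanver
  ⇒ as a loan: benkunfanver
Zolure 'benkunfanver' matches the loan outcome 'benkunfanver', not the inherited 'benkonfenvel' — it skipped the early Zolure changes, so it was borrowed from Doraki.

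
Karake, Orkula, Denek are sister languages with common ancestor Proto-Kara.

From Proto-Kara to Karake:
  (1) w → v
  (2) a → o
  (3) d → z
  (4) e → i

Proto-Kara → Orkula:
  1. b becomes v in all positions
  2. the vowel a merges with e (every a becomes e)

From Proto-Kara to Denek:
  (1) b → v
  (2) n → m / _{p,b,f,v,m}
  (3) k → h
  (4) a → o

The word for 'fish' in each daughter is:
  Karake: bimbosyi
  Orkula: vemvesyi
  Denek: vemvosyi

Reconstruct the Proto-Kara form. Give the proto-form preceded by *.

Position 1: Karake has b, Orkula has v, Denek has v. Karake preserves b here (none of its changes turn any other segment into b), so the proto-segment is *b.
Position 5: Karake has o, Orkula has e, Denek has o. Taking the neighbouring segments as reconstructed: Karake o could go back to *a or *o; Orkula e could go back to *a or *e; Denek o could go back to *a or *o — the one source consistent with every daughter is *a.
Position 2: Karake has i, Orkula has e, Denek has e. Denek preserves e here (none of its changes turn any other segment into e), so the proto-segment is *e.
Verify the candidate proto-form against each daughter:
Karake: *bembasyi
  bembasyi (rule 1 does not apply)
  bembasyi → bembosyi   [vowel merger]
  bembosyi (rule 3 does not apply)
  bembosyi → bimbosyi   [vowel merger]
  giving Karake bimbosyi.
Orkula: *bembasyi
  bembasyi → vemvasyi   [unconditioned shift]
  vemvasyi → vemvesyi   [vowel merger]
  giving Orkula vemvesyi.
Denek: *bembasyi > vemvasyi > vemvosyi  (by unconditioned shift, vowel merger)
No other proto-form is consistent with every reflex, so the reconstruction is *bembasyi.

*bembasyi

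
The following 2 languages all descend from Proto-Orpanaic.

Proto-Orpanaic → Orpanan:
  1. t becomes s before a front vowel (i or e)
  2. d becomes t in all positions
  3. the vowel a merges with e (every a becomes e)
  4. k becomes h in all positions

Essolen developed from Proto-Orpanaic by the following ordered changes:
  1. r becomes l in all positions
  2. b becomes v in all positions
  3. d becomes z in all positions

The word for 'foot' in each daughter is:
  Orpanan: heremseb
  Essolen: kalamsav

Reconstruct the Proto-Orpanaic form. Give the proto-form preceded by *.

Position 2: Orpanan has e, Essolen has a. Essolen preserves a here (none of its changes turn any other segment into a), so the proto-segment is *a.
Position 8: Orpanan has b, Essolen has v. Orpanan preserves b here (none of its changes turn any other segment into b), so the proto-segment is *b.
Position 3: Orpanan has r, Essolen has l. Orpanan preserves r here (none of its changes turn any other segment into r), so the proto-segment is *r.
Verify the candidate proto-form against each daughter:
Orpanan: *karamsab > keremseb > heremseb  (by vowel merger, unconditioned shift)
Essolen: start from *karamsab.
  rule 1 (unconditioned shift): karamsab → kalamsab
  rule 2 (unconditioned shift): kalamsab → kalamsav
  rule 3: no change — kalamsav
  ⇒ Essolen kalamsav
No other proto-form is consistent with every reflex, so the reconstruction is *karamsab.

*karamsab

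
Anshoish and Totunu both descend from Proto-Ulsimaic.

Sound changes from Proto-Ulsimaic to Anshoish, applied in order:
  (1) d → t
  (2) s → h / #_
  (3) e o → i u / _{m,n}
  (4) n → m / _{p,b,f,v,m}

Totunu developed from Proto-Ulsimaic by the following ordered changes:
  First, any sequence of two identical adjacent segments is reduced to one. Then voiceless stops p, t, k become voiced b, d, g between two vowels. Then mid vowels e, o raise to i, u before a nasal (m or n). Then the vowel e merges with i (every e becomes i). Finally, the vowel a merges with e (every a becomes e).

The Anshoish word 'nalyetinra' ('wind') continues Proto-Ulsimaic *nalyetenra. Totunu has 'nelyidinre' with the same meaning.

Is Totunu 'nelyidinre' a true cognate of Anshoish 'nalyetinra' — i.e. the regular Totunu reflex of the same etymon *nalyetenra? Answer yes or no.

Derive the expected Totunu reflex of *nalyetenra:
Totunu: *nalyetenra
  nalyetenra (rule 1 does not apply)
  nalyetenra → nalyedenra   [intervocalic voicing]
  nalyedenra → nalyedinra   [pre-nasal raising]
  nalyedinra → nalyidinra   [vowel merger]
  nalyidinra → nelyidinre   [vowel merger]
  giving Totunu nelyidinre.
Totunu 'nelyidinre' matches the regular reflex exactly, so the pair is cognate.

yes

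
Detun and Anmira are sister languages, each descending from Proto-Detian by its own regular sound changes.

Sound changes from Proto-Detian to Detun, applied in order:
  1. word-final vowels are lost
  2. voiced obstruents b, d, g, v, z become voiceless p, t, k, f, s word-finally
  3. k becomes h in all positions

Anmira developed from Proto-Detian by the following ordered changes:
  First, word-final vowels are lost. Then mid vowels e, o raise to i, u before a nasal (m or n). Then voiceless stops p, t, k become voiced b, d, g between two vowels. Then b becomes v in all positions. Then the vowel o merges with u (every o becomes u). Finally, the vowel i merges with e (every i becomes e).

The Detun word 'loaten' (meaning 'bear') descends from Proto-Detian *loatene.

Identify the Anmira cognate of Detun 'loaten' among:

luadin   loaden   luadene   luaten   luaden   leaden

Anmira: *loatene > loaten > loatin > loadin > luadin > luaden  (by apocope, pre-nasal raising, intervocalic voicing, vowel merger, vowel merger)
Only 'luaden' matches the regular Anmira development of *loatene.

luaden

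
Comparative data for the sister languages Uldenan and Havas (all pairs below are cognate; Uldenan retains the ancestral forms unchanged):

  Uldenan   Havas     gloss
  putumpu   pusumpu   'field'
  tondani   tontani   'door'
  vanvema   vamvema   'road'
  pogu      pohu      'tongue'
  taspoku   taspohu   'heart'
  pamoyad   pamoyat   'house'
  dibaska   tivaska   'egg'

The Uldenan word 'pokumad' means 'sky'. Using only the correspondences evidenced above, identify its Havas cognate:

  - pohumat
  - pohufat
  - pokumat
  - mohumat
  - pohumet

pohumat

taspoku ~ taspohu — Uldenan k corresponds to Havas h between vowels (before a back vowel).
pamoyad ~ pamoyat — Uldenan d corresponds to Havas t word-finally.
Applying these to Uldenan 'pokumad':
  pokumad → pohumad   (k→h between vowels (before a back vowel))
  pohumad → pohumat   (d→t word-finally)
So the Havas cognate is 'pohumat'.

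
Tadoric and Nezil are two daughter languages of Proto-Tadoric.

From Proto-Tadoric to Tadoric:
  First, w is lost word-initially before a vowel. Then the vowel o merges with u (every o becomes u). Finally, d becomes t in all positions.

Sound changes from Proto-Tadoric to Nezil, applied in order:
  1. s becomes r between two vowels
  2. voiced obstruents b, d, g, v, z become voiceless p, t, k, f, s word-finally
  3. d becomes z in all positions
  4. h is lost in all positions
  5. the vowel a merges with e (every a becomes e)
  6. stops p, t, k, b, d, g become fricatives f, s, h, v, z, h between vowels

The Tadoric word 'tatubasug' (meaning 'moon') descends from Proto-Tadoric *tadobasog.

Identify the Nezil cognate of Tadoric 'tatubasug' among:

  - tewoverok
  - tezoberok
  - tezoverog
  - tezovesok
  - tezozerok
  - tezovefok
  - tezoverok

Nezil: *tadobasog > tadobarog > tadobarok > tazobarok > tezoberok > tezoverok  (by rhotacism, final devoicing, unconditioned shift, vowel merger, intervocalic lenition)
Among the options, 'tezoverok' alone shows every Nezil change applied in order.

tezoverok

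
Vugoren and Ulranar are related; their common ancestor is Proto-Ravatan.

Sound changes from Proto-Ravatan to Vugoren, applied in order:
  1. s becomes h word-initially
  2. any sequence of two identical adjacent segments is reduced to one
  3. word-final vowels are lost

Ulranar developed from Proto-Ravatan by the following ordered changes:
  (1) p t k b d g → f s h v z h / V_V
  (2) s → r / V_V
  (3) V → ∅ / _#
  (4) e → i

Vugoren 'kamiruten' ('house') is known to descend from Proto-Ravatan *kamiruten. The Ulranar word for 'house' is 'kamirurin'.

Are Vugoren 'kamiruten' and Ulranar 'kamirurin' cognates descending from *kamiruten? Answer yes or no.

Derive the expected Ulranar reflex of *kamiruten:
Ulranar: *kamiruten > kamirusen > kamiruren > kamirurin  (by intervocalic lenition, rhotacism, vowel merger)
Ulranar 'kamirurin' matches the regular reflex exactly, so the pair is cognate.

yes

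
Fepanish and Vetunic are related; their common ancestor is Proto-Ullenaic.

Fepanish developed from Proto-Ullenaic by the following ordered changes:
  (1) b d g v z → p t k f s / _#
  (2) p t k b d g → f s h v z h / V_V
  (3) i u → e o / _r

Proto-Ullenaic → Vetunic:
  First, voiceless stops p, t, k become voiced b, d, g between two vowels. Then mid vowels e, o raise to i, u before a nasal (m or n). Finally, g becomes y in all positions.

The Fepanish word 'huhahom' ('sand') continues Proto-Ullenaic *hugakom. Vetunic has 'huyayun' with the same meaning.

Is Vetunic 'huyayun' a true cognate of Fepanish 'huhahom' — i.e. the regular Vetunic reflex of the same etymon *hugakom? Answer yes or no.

Derive the expected Vetunic reflex of *hugakom:
Vetunic: *hugakom
  hugakom → hugagom   [intervocalic voicing]
  hugagom → hugagum   [pre-nasal raising]
  hugagum → huyayum   [unconditioned shift]
  giving Vetunic huyayum.
The regular Vetunic reflex would be 'huyayum', but the attested form is 'huyayun'. The correspondence is irregular, so they are not cognates (the Vetunic form has a different source).

no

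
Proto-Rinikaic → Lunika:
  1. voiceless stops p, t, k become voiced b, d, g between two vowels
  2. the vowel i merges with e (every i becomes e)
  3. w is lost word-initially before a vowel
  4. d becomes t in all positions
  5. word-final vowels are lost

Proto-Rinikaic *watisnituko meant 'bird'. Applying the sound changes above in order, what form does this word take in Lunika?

Lunika: *watisnituko > wadisnidugo > wadesnedugo > adesnedugo > atesnetugo > atesnetug  (by intervocalic voicing, vowel merger, glide loss, unconditioned shift, apocope)

atesnetug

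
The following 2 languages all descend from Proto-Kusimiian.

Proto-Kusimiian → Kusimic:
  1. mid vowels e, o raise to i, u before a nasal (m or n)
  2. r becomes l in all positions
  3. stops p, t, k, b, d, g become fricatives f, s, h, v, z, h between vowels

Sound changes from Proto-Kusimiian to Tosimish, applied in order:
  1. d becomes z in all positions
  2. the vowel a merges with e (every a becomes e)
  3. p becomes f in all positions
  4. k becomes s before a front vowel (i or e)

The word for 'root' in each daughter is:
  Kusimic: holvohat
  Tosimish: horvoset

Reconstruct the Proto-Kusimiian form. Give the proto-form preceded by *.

*horvokat

Position 7: Kusimic has a, Tosimish has e. Kusimic preserves a here (none of its changes turn any other segment into a), so the proto-segment is *a.
Position 3: Kusimic has l, Tosimish has r. Tosimish preserves r here (none of its changes turn any other segment into r), so the proto-segment is *r.
Position 6: Kusimic has h, Tosimish has s. Taking the neighbouring segments as reconstructed: Kusimic h could go back to *k or *g or *h; Tosimish s could go back to *k or *s — the one source consistent with every daughter is *k.
Verify the candidate proto-form against each daughter:
Kusimic: *horvokat > holvokat > holvohat  (by unconditioned shift, intervocalic lenition)
Tosimish: *horvokat > horvoket > horvoset  (by vowel merger, palatalisation)
*horvokat is the unique common source.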